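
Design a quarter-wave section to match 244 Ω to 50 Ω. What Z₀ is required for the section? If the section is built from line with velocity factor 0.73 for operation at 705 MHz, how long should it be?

Z_qwt ≈ 110 Ω; length ≈ 7.77 cm

Z_qwt = √(Z_0·R_L) = √(50 × 244) = √12200
λ = 0.73·c/f = 0.311 m, so l = λ/4 = 0.0777 m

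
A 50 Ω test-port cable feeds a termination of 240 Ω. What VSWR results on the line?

VSWR ≈ 4.8

For a purely resistive load, VSWR = R_L/Z_0 or Z_0/R_L (whichever > 1) = 240/50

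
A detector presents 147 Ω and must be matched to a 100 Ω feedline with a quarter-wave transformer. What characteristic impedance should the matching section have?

Z_qwt = √(Z_0·R_L) = √(100 × 147) = √14700

Z_qwt ≈ 121 Ω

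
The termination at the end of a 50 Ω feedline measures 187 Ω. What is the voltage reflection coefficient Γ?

Γ = 0.578

Γ = (Z_L − Z_0)/(Z_L + Z_0) = (187 − 50)/(187 + 50) = 137/237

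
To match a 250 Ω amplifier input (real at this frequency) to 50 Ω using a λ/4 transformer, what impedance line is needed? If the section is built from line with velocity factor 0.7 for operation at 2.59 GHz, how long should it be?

Z_qwt = √(Z_0·R_L) = √(50 × 250) = √12500
λ = 0.7·c/f = 0.0811 m, so l = λ/4 = 0.0203 m

Z_qwt ≈ 112 Ω; length ≈ 2.03 cm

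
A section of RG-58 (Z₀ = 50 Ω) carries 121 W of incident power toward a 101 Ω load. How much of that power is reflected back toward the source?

P_reflected ≈ 13.8 W

Γ = (101 − 50)/(101 + 50) = 0.338
|Γ|² = 0.114
P_refl = |Γ|²·P_inc = 13.8 W, P_del = (1 − |Γ|²)·P_inc = 107 W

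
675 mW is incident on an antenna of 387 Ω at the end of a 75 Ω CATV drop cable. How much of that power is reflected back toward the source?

P_reflected ≈ 308 mW

Γ = (387 − 75)/(387 + 75) = 0.675
|Γ|² = 0.456
P_refl = |Γ|²·P_inc = 308 mW, P_del = (1 − |Γ|²)·P_inc = 367 mW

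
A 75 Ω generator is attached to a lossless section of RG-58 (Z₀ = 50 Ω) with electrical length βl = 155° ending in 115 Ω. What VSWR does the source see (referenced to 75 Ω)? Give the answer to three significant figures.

VSWR ≈ 1.95

tan(βl) = -0.466
Z_in = Z_0·(Z_L + jZ_0·tanβl)/(Z_0 + jZ_L·tanβl) = 65.1 + j46.5 Ω
Γ_s = (Z_in − Z_s)/(Z_in + Z_s) = (-9.89 + j46.5)/(140 + j46.5), |Γ_s| = 0.322
VSWR = (1 + |Γ_s|)/(1 − |Γ_s|)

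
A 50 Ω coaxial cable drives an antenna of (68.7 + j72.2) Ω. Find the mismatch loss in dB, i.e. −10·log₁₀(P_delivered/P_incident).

Γ = (18.7 + j72.2)/(118.7 + j72.2), |Γ| = 0.537
|Γ|² = 0.288, so P_del/P_inc = 1 − |Γ|² = 0.712
ML = −10·log₁₀(1 − |Γ|²)

mismatch loss ≈ 1.48 dB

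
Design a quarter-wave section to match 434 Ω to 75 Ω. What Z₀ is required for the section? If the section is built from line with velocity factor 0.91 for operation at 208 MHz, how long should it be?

Z_qwt ≈ 180 Ω; length ≈ 32.8 cm

Z_qwt = √(Z_0·R_L) = √(75 × 434) = √32550
λ = 0.91·c/f = 1.31 m, so l = λ/4 = 0.328 m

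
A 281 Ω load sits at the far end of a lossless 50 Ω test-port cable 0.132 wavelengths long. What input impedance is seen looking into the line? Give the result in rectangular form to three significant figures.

Z_in ≈ 15.9 − j43.2 Ω

βl = 2π × 0.132 = 47.5°
tan(βl) = tan(47.5°) = 1.09
Z_in = Z_0·(Z_L + jZ_0·tanβl)/(Z_0 + jZ_L·tanβl)
     = 50·(281 + j54.6)/(50 + j307)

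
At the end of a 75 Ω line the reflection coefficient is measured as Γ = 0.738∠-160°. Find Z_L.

Z_L = Z_0·(1 + Γ)/(1 − Γ) = 75·(0.307 − j0.252)/(1.69 + j0.252)

Z_L ≈ 11.6 − j12.9 Ω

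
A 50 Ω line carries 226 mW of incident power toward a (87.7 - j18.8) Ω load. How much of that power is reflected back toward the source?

P_reflected ≈ 20.8 mW

|Γ| = |(37.7 − j18.8)/(137.7 − j18.8)| = 0.303
|Γ|² = 0.0919
P_refl = |Γ|²·P_inc = 20.8 mW, P_del = (1 − |Γ|²)·P_inc = 205 mW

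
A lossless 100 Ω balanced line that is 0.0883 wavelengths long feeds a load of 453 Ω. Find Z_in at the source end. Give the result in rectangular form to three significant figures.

βl = 2π × 0.0883 = 31.8°
tan(βl) = tan(31.8°) = 0.62
Z_in = Z_0·(Z_L + jZ_0·tanβl)/(Z_0 + jZ_L·tanβl)
     = 100·(453 + j62)/(100 + j281)

Z_in ≈ 70.6 − j136 Ω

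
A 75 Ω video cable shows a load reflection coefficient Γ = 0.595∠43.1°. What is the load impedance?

Z_L = Z_0·(1 + Γ)/(1 − Γ) = 75·(1.43 + j0.407)/(0.566 − j0.407)

Z_L ≈ 99.9 + j126 Ω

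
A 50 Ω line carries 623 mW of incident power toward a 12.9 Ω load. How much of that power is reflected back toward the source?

P_reflected ≈ 217 mW

Γ = (12.9 − 50)/(12.9 + 50) = -0.59
|Γ|² = 0.348
P_refl = |Γ|²·P_inc = 217 mW, P_del = (1 − |Γ|²)·P_inc = 406 mW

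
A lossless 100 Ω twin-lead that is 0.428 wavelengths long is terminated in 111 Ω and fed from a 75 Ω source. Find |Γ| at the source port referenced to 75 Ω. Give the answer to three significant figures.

βl = 2π × 0.428 = 154°
tan(βl) = -0.486
Z_in = Z_0·(Z_L + jZ_0·tanβl)/(Z_0 + jZ_L·tanβl) = 106 + j8.74 Ω
Γ_s = (Z_in − Z_s)/(Z_in + Z_s) = (31.3 + j8.74)/(181 + j8.74), |Γ_s| = 0.179

|Γ| ≈ 0.179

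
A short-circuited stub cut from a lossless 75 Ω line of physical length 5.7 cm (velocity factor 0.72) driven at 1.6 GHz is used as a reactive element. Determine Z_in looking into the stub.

λ = v/f = 0.72·c / 1.6 GHz = 0.135 m
βl = 2π·l/λ = 2π × 0.422 = 152°
tan(βl) = -0.532
For a short-circuited stub, Z_in = jZ_0·tan(βl)

Z_in ≈ −j39.9 Ω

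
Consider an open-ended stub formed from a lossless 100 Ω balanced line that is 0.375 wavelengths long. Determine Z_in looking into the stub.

Z_in ≈ +j100 Ω

βl = 2π × 0.375 = 135°
tan(βl) = -1
For an open-ended stub, Z_in = −jZ_0·cot(βl) = −jZ_0/tan(βl)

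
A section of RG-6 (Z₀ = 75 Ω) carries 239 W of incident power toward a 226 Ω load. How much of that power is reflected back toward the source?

P_reflected ≈ 60.1 W

Γ = (226 − 75)/(226 + 75) = 0.502
|Γ|² = 0.252
P_refl = |Γ|²·P_inc = 60.1 W, P_del = (1 − |Γ|²)·P_inc = 179 W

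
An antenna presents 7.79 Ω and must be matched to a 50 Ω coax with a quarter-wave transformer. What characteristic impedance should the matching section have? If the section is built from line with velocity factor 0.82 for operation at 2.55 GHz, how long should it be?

Z_qwt ≈ 19.7 Ω; length ≈ 2.41 cm

Z_qwt = √(Z_0·R_L) = √(50 × 7.79) = √389.5
λ = 0.82·c/f = 0.0965 m, so l = λ/4 = 0.0241 m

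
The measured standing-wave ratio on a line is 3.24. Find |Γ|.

|Γ| ≈ 0.528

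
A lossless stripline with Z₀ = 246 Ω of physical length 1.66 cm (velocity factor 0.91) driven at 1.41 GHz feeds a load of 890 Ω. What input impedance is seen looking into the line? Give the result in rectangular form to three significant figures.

Z_in ≈ 213 − j313 Ω

λ = v/f = 0.91·c / 1.41 GHz = 0.194 m
βl = 2π·l/λ = 2π × 0.0857 = 30.9°
tan(βl) = tan(30.9°) = 0.598
Z_in = Z_0·(Z_L + jZ_0·tanβl)/(Z_0 + jZ_L·tanβl)
     = 246·(890 + j147)/(246 + j532)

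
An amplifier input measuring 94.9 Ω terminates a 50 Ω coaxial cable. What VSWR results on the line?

VSWR ≈ 1.9

Γ = (94.9 − 50)/(94.9 + 50) = 0.31
VSWR = (1 + 0.31)/(1 − 0.31)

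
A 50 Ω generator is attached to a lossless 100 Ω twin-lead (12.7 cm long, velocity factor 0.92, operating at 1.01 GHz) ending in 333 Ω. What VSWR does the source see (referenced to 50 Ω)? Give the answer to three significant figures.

λ = v/f = 0.92·c / 1.01 GHz = 0.273 m
βl = 2π·l/λ = 2π × 0.465 = 167°
tan(βl) = -0.225
Z_in = Z_0·(Z_L + jZ_0·tanβl)/(Z_0 + jZ_L·tanβl) = 224 + j145 Ω
Γ_s = (Z_in − Z_s)/(Z_in + Z_s) = (174 + j145)/(274 + j145), |Γ_s| = 0.731
VSWR = (1 + |Γ_s|)/(1 − |Γ_s|)

VSWR ≈ 6.44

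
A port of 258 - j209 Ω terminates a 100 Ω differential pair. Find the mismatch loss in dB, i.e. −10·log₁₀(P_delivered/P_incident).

Γ = (158 − j209)/(358 − j209), |Γ| = 0.632
|Γ|² = 0.399, so P_del/P_inc = 1 − |Γ|² = 0.601
ML = −10·log₁₀(1 − |Γ|²)

mismatch loss ≈ 2.21 dB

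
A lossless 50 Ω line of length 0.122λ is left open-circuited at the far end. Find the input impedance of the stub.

βl = 2π × 0.122 = 43.9°
tan(βl) = 0.963
For an open-circuited stub, Z_in = −jZ_0·cot(βl) = −jZ_0/tan(βl)

Z_in ≈ −j51.9 Ω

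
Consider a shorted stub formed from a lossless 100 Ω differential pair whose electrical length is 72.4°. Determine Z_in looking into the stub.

tan(βl) = 3.15
For a shorted stub, Z_in = jZ_0·tan(βl)

Z_in ≈ +j315 Ω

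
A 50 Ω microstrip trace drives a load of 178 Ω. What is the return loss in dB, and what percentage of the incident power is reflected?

RL ≈ 5.01 dB; 31.5% of incident power reflected

Γ = (178 − 50)/(178 + 50) = 0.561
RL = −20·log₁₀(0.561) = 5.01 dB
P_refl/P_inc = |Γ|² = 0.315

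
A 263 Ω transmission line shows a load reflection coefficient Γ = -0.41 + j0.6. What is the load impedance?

Z_L = Z_0·(1 + Γ)/(1 − Γ) = 263·(0.59 + j0.6)/(1.41 − j0.6)

Z_L ≈ 52.9 + j134 Ω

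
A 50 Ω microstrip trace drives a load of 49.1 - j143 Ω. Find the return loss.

Γ = (-0.9 − j143)/(99.1 − j143), |Γ| = 0.822
RL = −20·log₁₀|Γ| = −20·log₁₀(0.822)

RL ≈ 1.7 dB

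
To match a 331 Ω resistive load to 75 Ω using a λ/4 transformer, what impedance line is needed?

Z_qwt ≈ 158 Ω

Z_qwt = √(Z_0·R_L) = √(75 × 331) = √24820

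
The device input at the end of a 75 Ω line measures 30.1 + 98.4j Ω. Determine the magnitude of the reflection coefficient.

|Γ| ≈ 0.751

Γ = (Z_L − Z_0)/(Z_L + Z_0) = (-44.9 + j98.4)/(105.1 + j98.4)
|Γ| = 108/144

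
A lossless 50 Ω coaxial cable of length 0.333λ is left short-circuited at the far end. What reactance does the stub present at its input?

X_in ≈ -87 Ω (capacitive)

βl = 2π × 0.333 = 120°
tan(βl) = -1.74
For a short-circuited stub, Z_in = jZ_0·tan(βl)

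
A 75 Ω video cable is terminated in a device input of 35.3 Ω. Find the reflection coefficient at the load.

Γ = -0.36

Γ = (Z_L − Z_0)/(Z_L + Z_0) = (35.3 − 75)/(35.3 + 75) = -39.7/110.3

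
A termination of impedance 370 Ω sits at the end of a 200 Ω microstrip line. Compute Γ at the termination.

Γ = 0.298

Γ = (Z_L − Z_0)/(Z_L + Z_0) = (370 − 200)/(370 + 200) = 170/570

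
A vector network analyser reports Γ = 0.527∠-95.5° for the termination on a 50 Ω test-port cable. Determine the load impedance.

Z_L ≈ 26.2 − j38 Ω

Z_L = Z_0·(1 + Γ)/(1 − Γ) = 50·(0.949 − j0.525)/(1.05 + j0.525)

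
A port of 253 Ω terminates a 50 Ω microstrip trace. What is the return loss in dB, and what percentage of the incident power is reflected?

RL ≈ 3.48 dB; 44.9% of incident power reflected

Γ = (253 − 50)/(253 + 50) = 0.67
RL = −20·log₁₀(0.67) = 3.48 dB
P_refl/P_inc = |Γ|² = 0.449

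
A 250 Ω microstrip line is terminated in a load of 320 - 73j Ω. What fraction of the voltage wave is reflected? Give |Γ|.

|Γ| ≈ 0.176

Γ = (Z_L − Z_0)/(Z_L + Z_0) = (70 − j73)/(570 − j73)
|Γ| = 101/575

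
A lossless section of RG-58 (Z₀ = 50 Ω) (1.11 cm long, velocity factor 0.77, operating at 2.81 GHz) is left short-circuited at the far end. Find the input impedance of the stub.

Z_in ≈ +j56.7 Ω

λ = v/f = 0.77·c / 2.81 GHz = 0.0822 m
βl = 2π·l/λ = 2π × 0.135 = 48.6°
tan(βl) = 1.13
For a short-circuited stub, Z_in = jZ_0·tan(βl)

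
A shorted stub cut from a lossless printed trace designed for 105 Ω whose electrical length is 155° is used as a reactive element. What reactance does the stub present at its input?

tan(βl) = -0.466
For a shorted stub, Z_in = jZ_0·tan(βl)

X_in ≈ -49 Ω (capacitive)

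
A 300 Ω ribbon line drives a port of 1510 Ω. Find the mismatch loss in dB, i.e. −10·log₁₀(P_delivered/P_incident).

mismatch loss ≈ 2.57 dB

Γ = (1510 − 300)/(1510 + 300) = 0.669
|Γ|² = 0.447, so P_del/P_inc = 1 − |Γ|² = 0.553
ML = −10·log₁₀(1 − |Γ|²)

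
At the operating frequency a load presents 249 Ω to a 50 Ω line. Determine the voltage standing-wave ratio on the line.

For a purely resistive load, VSWR = R_L/Z_0 or Z_0/R_L (whichever > 1) = 249/50

VSWR ≈ 4.98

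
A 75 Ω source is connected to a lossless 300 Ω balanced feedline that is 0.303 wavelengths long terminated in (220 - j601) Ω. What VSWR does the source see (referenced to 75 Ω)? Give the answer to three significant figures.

βl = 2π × 0.303 = 109°
tan(βl) = -2.89
Z_in = Z_0·(Z_L + jZ_0·tanβl)/(Z_0 + jZ_L·tanβl) = 75 + j273 Ω
Γ_s = (Z_in − Z_s)/(Z_in + Z_s) = (-0.0141 + j273)/(150 + j273), |Γ_s| = 0.877
VSWR = (1 + |Γ_s|)/(1 − |Γ_s|)

VSWR ≈ 15.2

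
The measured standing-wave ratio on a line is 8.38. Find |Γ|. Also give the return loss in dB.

|Γ| ≈ 0.787; return loss ≈ 2.08 dB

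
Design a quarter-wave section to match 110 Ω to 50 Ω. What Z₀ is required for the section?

Z_qwt ≈ 74.2 Ω

Z_qwt = √(Z_0·R_L) = √(50 × 110) = √5500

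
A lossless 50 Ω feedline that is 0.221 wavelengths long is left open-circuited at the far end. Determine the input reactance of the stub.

X_in ≈ -9.21 Ω (capacitive)

βl = 2π × 0.221 = 79.6°
tan(βl) = 5.43
For an open-circuited stub, Z_in = −jZ_0·cot(βl) = −jZ_0/tan(βl)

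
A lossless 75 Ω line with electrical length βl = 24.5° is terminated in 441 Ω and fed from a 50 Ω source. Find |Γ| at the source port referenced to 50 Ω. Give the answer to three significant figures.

tan(βl) = 0.456
Z_in = Z_0·(Z_L + jZ_0·tanβl)/(Z_0 + jZ_L·tanβl) = 65.1 − j140 Ω
Γ_s = (Z_in − Z_s)/(Z_in + Z_s) = (15.1 − j140)/(115 − j140), |Γ_s| = 0.778

|Γ| ≈ 0.778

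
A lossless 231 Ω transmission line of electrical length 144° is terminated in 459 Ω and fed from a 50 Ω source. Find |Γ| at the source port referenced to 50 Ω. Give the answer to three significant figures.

|Γ| ≈ 0.746

tan(βl) = -0.727
Z_in = Z_0·(Z_L + jZ_0·tanβl)/(Z_0 + jZ_L·tanβl) = 227 + j160 Ω
Γ_s = (Z_in − Z_s)/(Z_in + Z_s) = (177 + j160)/(277 + j160), |Γ_s| = 0.746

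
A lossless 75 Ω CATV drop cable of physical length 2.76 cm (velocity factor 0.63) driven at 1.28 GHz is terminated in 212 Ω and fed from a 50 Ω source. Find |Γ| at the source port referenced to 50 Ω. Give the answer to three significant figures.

λ = v/f = 0.63·c / 1.28 GHz = 0.148 m
βl = 2π·l/λ = 2π × 0.187 = 67.3°
tan(βl) = 2.39
Z_in = Z_0·(Z_L + jZ_0·tanβl)/(Z_0 + jZ_L·tanβl) = 30.5 − j26.9 Ω
Γ_s = (Z_in − Z_s)/(Z_in + Z_s) = (-19.5 − j26.9)/(80.5 − j26.9), |Γ_s| = 0.391

|Γ| ≈ 0.391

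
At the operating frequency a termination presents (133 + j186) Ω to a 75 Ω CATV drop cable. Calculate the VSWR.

VSWR ≈ 5.63

Γ = (Z_L − Z_0)/(Z_L + Z_0) = (58 + j186)/(208 + j186)
|Γ| = 195/279 = 0.698
VSWR = (1 + |Γ|)/(1 − |Γ|) = 1.7/0.302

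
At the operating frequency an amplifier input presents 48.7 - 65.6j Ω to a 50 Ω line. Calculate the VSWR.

VSWR ≈ 3.48

Γ = (Z_L − Z_0)/(Z_L + Z_0) = (-1.3 − j65.6)/(98.7 − j65.6)
|Γ| = 65.6/119 = 0.554
VSWR = (1 + |Γ|)/(1 − |Γ|) = 1.55/0.446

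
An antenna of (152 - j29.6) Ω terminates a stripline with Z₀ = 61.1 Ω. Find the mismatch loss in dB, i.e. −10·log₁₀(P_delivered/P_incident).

Γ = (90.9 − j29.6)/(213.1 − j29.6), |Γ| = 0.444
|Γ|² = 0.197, so P_del/P_inc = 1 − |Γ|² = 0.803
ML = −10·log₁₀(1 − |Γ|²)

mismatch loss ≈ 0.955 dB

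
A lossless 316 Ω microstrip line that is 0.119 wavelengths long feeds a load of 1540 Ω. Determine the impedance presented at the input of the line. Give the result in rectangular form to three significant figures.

Z_in ≈ 134 − j311 Ω

βl = 2π × 0.119 = 42.8°
tan(βl) = tan(42.8°) = 0.927
Z_in = Z_0·(Z_L + jZ_0·tanβl)/(Z_0 + jZ_L·tanβl)
     = 316·(1540 + j293)/(316 + j1430)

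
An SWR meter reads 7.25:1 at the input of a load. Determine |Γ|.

|Γ| ≈ 0.758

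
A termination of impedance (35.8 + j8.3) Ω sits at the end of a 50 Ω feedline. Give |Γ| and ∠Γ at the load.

Γ = (Z_L − Z_0)/(Z_L + Z_0) = (-14.2 + j8.3)/(85.8 + j8.3)
|Γ| = 16.4/86.2 = 0.191

Γ ≈ 0.191 ∠ 144°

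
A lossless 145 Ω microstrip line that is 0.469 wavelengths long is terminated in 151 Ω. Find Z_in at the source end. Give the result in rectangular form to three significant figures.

Z_in ≈ 151 + j2.32 Ω

βl = 2π × 0.469 = 169°
tan(βl) = tan(169°) = -0.197
Z_in = Z_0·(Z_L + jZ_0·tanβl)/(Z_0 + jZ_L·tanβl)
     = 145·(151 − j28.6)/(145 − j29.8)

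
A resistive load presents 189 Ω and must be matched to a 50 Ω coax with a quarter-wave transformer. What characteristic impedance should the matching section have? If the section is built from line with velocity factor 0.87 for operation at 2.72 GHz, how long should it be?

Z_qwt = √(Z_0·R_L) = √(50 × 189) = √9450
λ = 0.87·c/f = 0.096 m, so l = λ/4 = 0.024 m

Z_qwt ≈ 97.2 Ω; length ≈ 2.4 cm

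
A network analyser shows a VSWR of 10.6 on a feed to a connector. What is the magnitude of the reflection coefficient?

|Γ| = (S − 1)/(S + 1) = (10.6 − 1)/(10.6 + 1) = 9.6/11.6

|Γ| ≈ 0.828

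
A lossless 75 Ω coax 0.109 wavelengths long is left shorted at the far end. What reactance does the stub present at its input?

βl = 2π × 0.109 = 39.2°
tan(βl) = 0.817
For a shorted stub, Z_in = jZ_0·tan(βl)

X_in ≈ 61.3 Ω (inductive)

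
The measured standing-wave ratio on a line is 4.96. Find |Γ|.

|Γ| = (S − 1)/(S + 1) = (4.96 − 1)/(4.96 + 1) = 3.96/5.96

|Γ| ≈ 0.664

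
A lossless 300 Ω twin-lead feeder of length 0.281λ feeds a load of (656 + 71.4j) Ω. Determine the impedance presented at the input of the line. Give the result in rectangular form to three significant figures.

Z_in ≈ 137 + j31.9 Ω

βl = 2π × 0.281 = 101°
tan(βl) = tan(101°) = -5.07
Z_in = Z_0·(Z_L + jZ_0·tanβl)/(Z_0 + jZ_L·tanβl)
     = 300·(656 − j1450)/(662 − j3330)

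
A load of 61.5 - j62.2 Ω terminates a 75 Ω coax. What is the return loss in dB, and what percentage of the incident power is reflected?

RL ≈ 7.45 dB; 18% of incident power reflected

Γ = (-13.5 − j62.2)/(136.5 − j62.2), |Γ| = 0.424
RL = −20·log₁₀(0.424) = 7.45 dB
P_refl/P_inc = |Γ|² = 0.18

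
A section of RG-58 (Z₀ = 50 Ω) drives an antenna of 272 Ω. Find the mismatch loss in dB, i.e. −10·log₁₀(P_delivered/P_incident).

mismatch loss ≈ 2.8 dB

Γ = (272 − 50)/(272 + 50) = 0.689
|Γ|² = 0.475, so P_del/P_inc = 1 − |Γ|² = 0.525
ML = −10·log₁₀(1 − |Γ|²)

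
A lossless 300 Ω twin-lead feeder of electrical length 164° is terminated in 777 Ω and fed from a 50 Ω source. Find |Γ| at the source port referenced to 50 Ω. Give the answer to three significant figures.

tan(βl) = -0.287
Z_in = Z_0·(Z_L + jZ_0·tanβl)/(Z_0 + jZ_L·tanβl) = 542 + j316 Ω
Γ_s = (Z_in − Z_s)/(Z_in + Z_s) = (492 + j316)/(592 + j316), |Γ_s| = 0.871

|Γ| ≈ 0.871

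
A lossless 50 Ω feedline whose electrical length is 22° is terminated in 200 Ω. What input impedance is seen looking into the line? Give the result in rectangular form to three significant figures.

Z_in ≈ 64.4 − j83.9 Ω

tan(βl) = tan(22°) = 0.404
Z_in = Z_0·(Z_L + jZ_0·tanβl)/(Z_0 + jZ_L·tanβl)
     = 50·(200 + j20.2)/(50 + j80.8)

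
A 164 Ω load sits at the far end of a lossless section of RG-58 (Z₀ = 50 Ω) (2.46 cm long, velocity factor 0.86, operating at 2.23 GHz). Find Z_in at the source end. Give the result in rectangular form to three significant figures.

λ = v/f = 0.86·c / 2.23 GHz = 0.116 m
βl = 2π·l/λ = 2π × 0.213 = 76.5°
tan(βl) = tan(76.5°) = 4.18
Z_in = Z_0·(Z_L + jZ_0·tanβl)/(Z_0 + jZ_L·tanβl)
     = 50·(164 + j209)/(50 + j686)

Z_in ≈ 16 − j10.8 Ω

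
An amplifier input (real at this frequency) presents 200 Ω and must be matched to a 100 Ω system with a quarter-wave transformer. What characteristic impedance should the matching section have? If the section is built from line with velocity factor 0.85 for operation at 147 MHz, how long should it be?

Z_qwt = √(Z_0·R_L) = √(100 × 200) = √20000
λ = 0.85·c/f = 1.73 m, so l = λ/4 = 0.434 m

Z_qwt ≈ 141 Ω; length ≈ 43.4 cm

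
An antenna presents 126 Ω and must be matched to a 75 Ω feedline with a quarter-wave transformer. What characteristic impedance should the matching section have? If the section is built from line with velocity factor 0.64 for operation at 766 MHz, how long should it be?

Z_qwt = √(Z_0·R_L) = √(75 × 126) = √9450
λ = 0.64·c/f = 0.251 m, so l = λ/4 = 0.0627 m

Z_qwt ≈ 97.2 Ω; length ≈ 6.27 cm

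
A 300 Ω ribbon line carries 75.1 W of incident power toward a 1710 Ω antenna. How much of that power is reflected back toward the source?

P_reflected ≈ 37 W

Γ = (1710 − 300)/(1710 + 300) = 0.701
|Γ|² = 0.492
P_refl = |Γ|²·P_inc = 37 W, P_del = (1 − |Γ|²)·P_inc = 38.1 W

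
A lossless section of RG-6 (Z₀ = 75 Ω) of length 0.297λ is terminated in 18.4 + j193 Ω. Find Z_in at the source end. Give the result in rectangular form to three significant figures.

βl = 2π × 0.297 = 107°
tan(βl) = tan(107°) = -3.29
Z_in = Z_0·(Z_L + jZ_0·tanβl)/(Z_0 + jZ_L·tanβl)
     = 75·(18.4 − j53.5)/(709 − j60.5)

Z_in ≈ 2.41 − j5.46 Ω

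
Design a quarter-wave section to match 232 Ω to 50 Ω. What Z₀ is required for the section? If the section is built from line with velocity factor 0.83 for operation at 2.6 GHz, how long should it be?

Z_qwt = √(Z_0·R_L) = √(50 × 232) = √11600
λ = 0.83·c/f = 0.0958 m, so l = λ/4 = 0.0239 m

Z_qwt ≈ 108 Ω; length ≈ 2.39 cm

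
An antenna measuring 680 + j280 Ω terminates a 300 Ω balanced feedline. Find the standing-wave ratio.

Γ = (Z_L − Z_0)/(Z_L + Z_0) = (380 + j280)/(980 + j280)
|Γ| = 472/1020 = 0.463
VSWR = (1 + |Γ|)/(1 − |Γ|) = 1.46/0.537

VSWR ≈ 2.73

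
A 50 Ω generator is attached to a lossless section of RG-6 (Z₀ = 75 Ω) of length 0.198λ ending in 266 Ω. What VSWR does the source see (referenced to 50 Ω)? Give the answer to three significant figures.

VSWR ≈ 2.7

βl = 2π × 0.198 = 71.3°
tan(βl) = 2.95
Z_in = Z_0·(Z_L + jZ_0·tanβl)/(Z_0 + jZ_L·tanβl) = 23.4 − j23.2 Ω
Γ_s = (Z_in − Z_s)/(Z_in + Z_s) = (-26.6 − j23.2)/(73.4 − j23.2), |Γ_s| = 0.459
VSWR = (1 + |Γ_s|)/(1 − |Γ_s|)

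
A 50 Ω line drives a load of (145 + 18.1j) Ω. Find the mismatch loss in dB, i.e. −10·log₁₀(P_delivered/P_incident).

mismatch loss ≈ 1.21 dB

Γ = (95 + j18.1)/(195 + j18.1), |Γ| = 0.494
|Γ|² = 0.244, so P_del/P_inc = 1 − |Γ|² = 0.756
ML = −10·log₁₀(1 − |Γ|²)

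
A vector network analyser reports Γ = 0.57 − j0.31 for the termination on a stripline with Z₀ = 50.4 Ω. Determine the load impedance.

Z_L ≈ 104 − j111 Ω

Z_L = Z_0·(1 + Γ)/(1 − Γ) = 50.4·(1.57 − j0.31)/(0.43 + j0.31)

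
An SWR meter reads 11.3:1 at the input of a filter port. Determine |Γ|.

|Γ| ≈ 0.837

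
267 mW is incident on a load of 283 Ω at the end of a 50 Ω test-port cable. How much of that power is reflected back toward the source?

Γ = (283 − 50)/(283 + 50) = 0.7
|Γ|² = 0.49
P_refl = |Γ|²·P_inc = 131 mW, P_del = (1 − |Γ|²)·P_inc = 136 mW

P_reflected ≈ 131 mW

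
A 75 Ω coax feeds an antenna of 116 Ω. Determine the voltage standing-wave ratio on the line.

Γ = (116 − 75)/(116 + 75) = 0.215
VSWR = (1 + 0.215)/(1 − 0.215)

VSWR ≈ 1.55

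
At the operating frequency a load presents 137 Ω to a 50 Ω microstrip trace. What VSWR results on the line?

For a purely resistive load, VSWR = R_L/Z_0 or Z_0/R_L (whichever > 1) = 137/50

VSWR ≈ 2.74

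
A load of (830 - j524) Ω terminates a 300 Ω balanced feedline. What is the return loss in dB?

Γ = (530 − j524)/(1130 − j524), |Γ| = 0.598
RL = −20·log₁₀|Γ| = −20·log₁₀(0.598)

RL ≈ 4.46 dB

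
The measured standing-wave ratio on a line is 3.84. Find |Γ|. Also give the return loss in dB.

|Γ| ≈ 0.587; return loss ≈ 4.63 dB

|Γ| = (S − 1)/(S + 1) = (3.84 − 1)/(3.84 + 1) = 2.84/4.84
RL = −20·log₁₀|Γ| = −20·log₁₀(0.587)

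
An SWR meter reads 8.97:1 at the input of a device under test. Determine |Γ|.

|Γ| = (S − 1)/(S + 1) = (8.97 − 1)/(8.97 + 1) = 7.97/9.97

|Γ| ≈ 0.799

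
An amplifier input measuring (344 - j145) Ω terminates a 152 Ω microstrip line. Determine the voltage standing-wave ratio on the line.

Γ = (Z_L − Z_0)/(Z_L + Z_0) = (192 − j145)/(496 − j145)
|Γ| = 241/517 = 0.466
VSWR = (1 + |Γ|)/(1 − |Γ|) = 1.47/0.534

VSWR ≈ 2.74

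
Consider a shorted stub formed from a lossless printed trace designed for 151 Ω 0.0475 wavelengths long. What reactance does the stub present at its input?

βl = 2π × 0.0475 = 17.1°
tan(βl) = 0.308
For a shorted stub, Z_in = jZ_0·tan(βl)

X_in ≈ 46.5 Ω (inductive)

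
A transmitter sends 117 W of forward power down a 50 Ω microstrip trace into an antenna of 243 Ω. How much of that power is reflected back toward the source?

Γ = (243 − 50)/(243 + 50) = 0.659
|Γ|² = 0.434
P_refl = |Γ|²·P_inc = 50.8 W, P_del = (1 − |Γ|²)·P_inc = 66.2 W

P_reflected ≈ 50.8 W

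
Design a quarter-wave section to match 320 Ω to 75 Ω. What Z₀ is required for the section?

Z_qwt = √(Z_0·R_L) = √(75 × 320) = √24000

Z_qwt ≈ 155 Ω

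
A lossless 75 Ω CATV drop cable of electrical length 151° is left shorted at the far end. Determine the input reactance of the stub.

X_in ≈ -41.6 Ω (capacitive)

tan(βl) = -0.554
For a shorted stub, Z_in = jZ_0·tan(βl)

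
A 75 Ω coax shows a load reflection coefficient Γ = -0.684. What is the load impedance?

Z_L = Z_0·(1 + Γ)/(1 − Γ) = 75·(0.316)/(1.68)

Z_L ≈ 14.1 Ω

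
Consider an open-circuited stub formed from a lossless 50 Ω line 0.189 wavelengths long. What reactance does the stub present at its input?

βl = 2π × 0.189 = 68°
tan(βl) = 2.48
For an open-circuited stub, Z_in = −jZ_0·cot(βl) = −jZ_0/tan(βl)

X_in ≈ -20.2 Ω (capacitive)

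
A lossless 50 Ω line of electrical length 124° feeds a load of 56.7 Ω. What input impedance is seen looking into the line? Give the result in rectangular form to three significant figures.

tan(βl) = tan(124°) = -1.48
Z_in = Z_0·(Z_L + jZ_0·tanβl)/(Z_0 + jZ_L·tanβl)
     = 50·(56.7 − j74.1)/(50 − j84.1)

Z_in ≈ 47.4 + j5.54 Ω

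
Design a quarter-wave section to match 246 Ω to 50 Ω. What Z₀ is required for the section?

Z_qwt = √(Z_0·R_L) = √(50 × 246) = √12300

Z_qwt ≈ 111 Ω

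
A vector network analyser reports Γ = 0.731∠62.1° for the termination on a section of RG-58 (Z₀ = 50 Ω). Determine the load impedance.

Z_L ≈ 27.4 + j76 Ω

Z_L = Z_0·(1 + Γ)/(1 − Γ) = 50·(1.34 + j0.646)/(0.658 − j0.646)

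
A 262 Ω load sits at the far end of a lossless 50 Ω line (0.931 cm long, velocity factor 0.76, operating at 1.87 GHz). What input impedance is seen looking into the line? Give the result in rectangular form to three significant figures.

λ = v/f = 0.76·c / 1.87 GHz = 0.122 m
βl = 2π·l/λ = 2π × 0.0764 = 27.5°
tan(βl) = tan(27.5°) = 0.52
Z_in = Z_0·(Z_L + jZ_0·tanβl)/(Z_0 + jZ_L·tanβl)
     = 50·(262 + j26)/(50 + j136)

Z_in ≈ 39.5 − j81.6 Ω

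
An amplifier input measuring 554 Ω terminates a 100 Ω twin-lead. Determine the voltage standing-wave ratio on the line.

VSWR ≈ 5.54

Γ = (554 − 100)/(554 + 100) = 0.694
VSWR = (1 + 0.694)/(1 − 0.694)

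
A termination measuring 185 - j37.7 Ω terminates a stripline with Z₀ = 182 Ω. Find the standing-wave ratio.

VSWR ≈ 1.23

Γ = (Z_L − Z_0)/(Z_L + Z_0) = (3 − j37.7)/(367 − j37.7)
|Γ| = 37.8/369 = 0.103
VSWR = (1 + |Γ|)/(1 − |Γ|) = 1.1/0.897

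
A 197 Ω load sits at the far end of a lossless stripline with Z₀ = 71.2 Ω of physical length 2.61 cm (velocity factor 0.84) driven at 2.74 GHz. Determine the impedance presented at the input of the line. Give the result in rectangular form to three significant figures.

λ = v/f = 0.84·c / 2.74 GHz = 0.092 m
βl = 2π·l/λ = 2π × 0.284 = 102°
tan(βl) = tan(102°) = -4.64
Z_in = Z_0·(Z_L + jZ_0·tanβl)/(Z_0 + jZ_L·tanβl)
     = 71.2·(197 − j330)/(71.2 − j914)

Z_in ≈ 26.8 + j13.3 Ω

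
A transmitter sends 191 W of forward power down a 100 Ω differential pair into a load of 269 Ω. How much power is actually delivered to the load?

Γ = (269 − 100)/(269 + 100) = 0.458
|Γ|² = 0.21
P_refl = |Γ|²·P_inc = 40.1 W, P_del = (1 − |Γ|²)·P_inc = 151 W

P_delivered ≈ 151 W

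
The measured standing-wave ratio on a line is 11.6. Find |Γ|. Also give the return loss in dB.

|Γ| = (S − 1)/(S + 1) = (11.6 − 1)/(11.6 + 1) = 10.6/12.6
RL = −20·log₁₀|Γ| = −20·log₁₀(0.841)

|Γ| ≈ 0.841; return loss ≈ 1.5 dB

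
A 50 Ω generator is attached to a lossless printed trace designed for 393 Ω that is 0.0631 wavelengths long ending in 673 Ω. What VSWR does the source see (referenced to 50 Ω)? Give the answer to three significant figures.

VSWR ≈ 12.2

βl = 2π × 0.0631 = 22.7°
tan(βl) = 0.419
Z_in = Z_0·(Z_L + jZ_0·tanβl)/(Z_0 + jZ_L·tanβl) = 522 − j210 Ω
Γ_s = (Z_in − Z_s)/(Z_in + Z_s) = (472 − j210)/(572 − j210), |Γ_s| = 0.848
VSWR = (1 + |Γ_s|)/(1 − |Γ_s|)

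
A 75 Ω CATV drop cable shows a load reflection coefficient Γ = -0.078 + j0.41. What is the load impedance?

Z_L = Z_0·(1 + Γ)/(1 − Γ) = 75·(0.922 + j0.41)/(1.08 − j0.41)

Z_L ≈ 46.6 + j46.2 Ω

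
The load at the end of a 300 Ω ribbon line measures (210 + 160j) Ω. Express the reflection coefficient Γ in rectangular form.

Γ ≈ -0.0711 + j0.336

Γ = (Z_L − Z_0)/(Z_L + Z_0) = (-90 + j160)/(510 + j160)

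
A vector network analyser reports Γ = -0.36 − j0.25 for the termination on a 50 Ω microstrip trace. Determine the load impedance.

Z_L ≈ 21.1 − j13.1 Ω

Z_L = Z_0·(1 + Γ)/(1 − Γ) = 50·(0.64 − j0.25)/(1.36 + j0.25)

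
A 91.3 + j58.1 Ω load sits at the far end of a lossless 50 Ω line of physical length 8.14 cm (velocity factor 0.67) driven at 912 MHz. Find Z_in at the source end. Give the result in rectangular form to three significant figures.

λ = v/f = 0.67·c / 912 MHz = 0.22 m
βl = 2π·l/λ = 2π × 0.369 = 133°
tan(βl) = tan(133°) = -1.07
Z_in = Z_0·(Z_L + jZ_0·tanβl)/(Z_0 + jZ_L·tanβl)
     = 50·(91.3 + j4.41)/(112 − j98)

Z_in ≈ 22.1 + j21.2 Ω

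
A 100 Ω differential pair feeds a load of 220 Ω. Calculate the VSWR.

VSWR ≈ 2.2

For a purely resistive load, VSWR = R_L/Z_0 or Z_0/R_L (whichever > 1) = 220/100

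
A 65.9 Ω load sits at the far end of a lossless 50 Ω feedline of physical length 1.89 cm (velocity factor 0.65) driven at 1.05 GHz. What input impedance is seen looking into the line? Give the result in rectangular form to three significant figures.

Z_in ≈ 52.2 − j14 Ω

λ = v/f = 0.65·c / 1.05 GHz = 0.186 m
βl = 2π·l/λ = 2π × 0.102 = 36.6°
tan(βl) = tan(36.6°) = 0.744
Z_in = Z_0·(Z_L + jZ_0·tanβl)/(Z_0 + jZ_L·tanβl)
     = 50·(65.9 + j37.2)/(50 + j49)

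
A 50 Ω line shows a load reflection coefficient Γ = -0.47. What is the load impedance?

Z_L ≈ 18 Ω

Z_L = Z_0·(1 + Γ)/(1 − Γ) = 50·(0.53)/(1.47)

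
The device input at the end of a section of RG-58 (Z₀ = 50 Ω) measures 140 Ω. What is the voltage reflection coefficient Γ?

Γ = (Z_L − Z_0)/(Z_L + Z_0) = (140 − 50)/(140 + 50) = 90/190

Γ = 0.474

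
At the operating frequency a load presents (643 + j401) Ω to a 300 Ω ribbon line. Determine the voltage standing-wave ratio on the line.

VSWR ≈ 3.12

Γ = (Z_L − Z_0)/(Z_L + Z_0) = (343 + j401)/(943 + j401)
|Γ| = 528/1020 = 0.515
VSWR = (1 + |Γ|)/(1 − |Γ|) = 1.51/0.485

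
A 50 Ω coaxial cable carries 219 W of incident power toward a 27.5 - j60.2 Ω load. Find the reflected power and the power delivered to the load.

P_reflected ≈ 93.9 W; P_delivered ≈ 125 W

|Γ| = |(-22.5 − j60.2)/(77.5 − j60.2)| = 0.655
|Γ|² = 0.429
P_refl = |Γ|²·P_inc = 93.9 W, P_del = (1 − |Γ|²)·P_inc = 125 W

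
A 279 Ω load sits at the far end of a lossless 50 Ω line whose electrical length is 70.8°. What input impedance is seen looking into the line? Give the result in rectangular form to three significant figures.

Z_in ≈ 10 − j16.8 Ω

tan(βl) = tan(70.8°) = 2.87
Z_in = Z_0·(Z_L + jZ_0·tanβl)/(Z_0 + jZ_L·tanβl)
     = 50·(279 + j144)/(50 + j801)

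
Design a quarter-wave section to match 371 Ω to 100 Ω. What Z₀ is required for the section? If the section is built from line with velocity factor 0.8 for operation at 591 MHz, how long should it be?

Z_qwt ≈ 193 Ω; length ≈ 10.2 cm

Z_qwt = √(Z_0·R_L) = √(100 × 371) = √37100
λ = 0.8·c/f = 0.406 m, so l = λ/4 = 0.102 m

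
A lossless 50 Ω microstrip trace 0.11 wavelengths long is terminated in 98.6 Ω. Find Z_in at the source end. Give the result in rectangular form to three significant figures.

βl = 2π × 0.11 = 39.6°
tan(βl) = tan(39.6°) = 0.827
Z_in = Z_0·(Z_L + jZ_0·tanβl)/(Z_0 + jZ_L·tanβl)
     = 50·(98.6 + j41.4)/(50 + j81.6)

Z_in ≈ 45.4 − j32.6 Ω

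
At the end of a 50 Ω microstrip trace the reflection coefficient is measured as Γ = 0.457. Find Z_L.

Z_L ≈ 134 Ω

Z_L = Z_0·(1 + Γ)/(1 − Γ) = 50·(1.46)/(0.543)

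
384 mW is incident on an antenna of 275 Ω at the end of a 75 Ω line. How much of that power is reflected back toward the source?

P_reflected ≈ 125 mW

Γ = (275 − 75)/(275 + 75) = 0.571
|Γ|² = 0.327
P_refl = |Γ|²·P_inc = 125 mW, P_del = (1 − |Γ|²)·P_inc = 259 mW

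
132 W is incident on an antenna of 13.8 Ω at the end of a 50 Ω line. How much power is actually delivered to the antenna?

Γ = (13.8 − 50)/(13.8 + 50) = -0.567
|Γ|² = 0.322
P_refl = |Γ|²·P_inc = 42.5 W, P_del = (1 − |Γ|²)·P_inc = 89.5 W

P_delivered ≈ 89.5 W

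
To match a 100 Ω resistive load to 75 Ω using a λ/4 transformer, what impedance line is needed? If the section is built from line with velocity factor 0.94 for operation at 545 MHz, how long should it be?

Z_qwt = √(Z_0·R_L) = √(75 × 100) = √7500
λ = 0.94·c/f = 0.517 m, so l = λ/4 = 0.129 m

Z_qwt ≈ 86.6 Ω; length ≈ 12.9 cm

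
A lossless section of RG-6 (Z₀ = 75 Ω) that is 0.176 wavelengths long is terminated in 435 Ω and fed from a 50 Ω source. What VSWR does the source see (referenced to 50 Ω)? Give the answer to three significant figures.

βl = 2π × 0.176 = 63.4°
tan(βl) = 1.99
Z_in = Z_0·(Z_L + jZ_0·tanβl)/(Z_0 + jZ_L·tanβl) = 16.1 − j36.2 Ω
Γ_s = (Z_in − Z_s)/(Z_in + Z_s) = (-33.9 − j36.2)/(66.1 − j36.2), |Γ_s| = 0.659
VSWR = (1 + |Γ_s|)/(1 − |Γ_s|)

VSWR ≈ 4.86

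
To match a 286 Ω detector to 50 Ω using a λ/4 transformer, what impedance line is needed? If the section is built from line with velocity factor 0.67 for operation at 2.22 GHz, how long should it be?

Z_qwt ≈ 120 Ω; length ≈ 2.26 cm

Z_qwt = √(Z_0·R_L) = √(50 × 286) = √14300
λ = 0.67·c/f = 0.0905 m, so l = λ/4 = 0.0226 m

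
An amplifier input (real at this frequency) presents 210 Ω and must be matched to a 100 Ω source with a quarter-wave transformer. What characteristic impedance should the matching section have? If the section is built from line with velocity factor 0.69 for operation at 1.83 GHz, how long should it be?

Z_qwt ≈ 145 Ω; length ≈ 2.83 cm

Z_qwt = √(Z_0·R_L) = √(100 × 210) = √21000
λ = 0.69·c/f = 0.113 m, so l = λ/4 = 0.0283 m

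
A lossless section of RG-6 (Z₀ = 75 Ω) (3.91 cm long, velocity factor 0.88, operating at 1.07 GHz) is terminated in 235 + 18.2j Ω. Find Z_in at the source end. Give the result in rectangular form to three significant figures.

Z_in ≈ 33.4 − j44.3 Ω

λ = v/f = 0.88·c / 1.07 GHz = 0.247 m
βl = 2π·l/λ = 2π × 0.158 = 57.1°
tan(βl) = tan(57.1°) = 1.54
Z_in = Z_0·(Z_L + jZ_0·tanβl)/(Z_0 + jZ_L·tanβl)
     = 75·(235 + j134)/(46.9 + j363)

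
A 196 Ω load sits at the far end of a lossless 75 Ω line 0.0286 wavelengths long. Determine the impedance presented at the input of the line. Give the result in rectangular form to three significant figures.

βl = 2π × 0.0286 = 10.3°
tan(βl) = tan(10.3°) = 0.182
Z_in = Z_0·(Z_L + jZ_0·tanβl)/(Z_0 + jZ_L·tanβl)
     = 75·(196 + j13.6)/(75 + j35.6)

Z_in ≈ 165 − j64.8 Ω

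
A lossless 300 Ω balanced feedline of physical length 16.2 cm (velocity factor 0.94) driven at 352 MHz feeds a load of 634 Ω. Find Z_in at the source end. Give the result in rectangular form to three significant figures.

λ = v/f = 0.94·c / 352 MHz = 0.801 m
βl = 2π·l/λ = 2π × 0.202 = 72.8°
tan(βl) = tan(72.8°) = 3.23
Z_in = Z_0·(Z_L + jZ_0·tanβl)/(Z_0 + jZ_L·tanβl)
     = 300·(634 + j969)/(300 + j2050)

Z_in ≈ 152 − j70.6 Ω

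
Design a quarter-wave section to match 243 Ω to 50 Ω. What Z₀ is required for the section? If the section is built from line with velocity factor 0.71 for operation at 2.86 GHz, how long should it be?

Z_qwt ≈ 110 Ω; length ≈ 1.86 cm

Z_qwt = √(Z_0·R_L) = √(50 × 243) = √12150
λ = 0.71·c/f = 0.0745 m, so l = λ/4 = 0.0186 m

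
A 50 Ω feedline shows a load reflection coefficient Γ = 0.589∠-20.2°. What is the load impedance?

Z_L ≈ 135 − j84.3 Ω

Z_L = Z_0·(1 + Γ)/(1 − Γ) = 50·(1.55 − j0.203)/(0.447 + j0.203)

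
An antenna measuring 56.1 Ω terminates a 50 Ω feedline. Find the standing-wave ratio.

Γ = (56.1 − 50)/(56.1 + 50) = 0.0575
VSWR = (1 + 0.0575)/(1 − 0.0575)

VSWR ≈ 1.12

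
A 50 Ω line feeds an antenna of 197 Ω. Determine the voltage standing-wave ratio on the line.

For a purely resistive load, VSWR = R_L/Z_0 or Z_0/R_L (whichever > 1) = 197/50

VSWR ≈ 3.94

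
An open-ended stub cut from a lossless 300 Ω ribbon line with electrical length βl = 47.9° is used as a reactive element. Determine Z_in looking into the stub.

Z_in ≈ −j271 Ω

tan(βl) = 1.11
For an open-ended stub, Z_in = −jZ_0·cot(βl) = −jZ_0/tan(βl)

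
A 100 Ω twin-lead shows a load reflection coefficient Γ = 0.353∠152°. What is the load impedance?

Z_L ≈ 50.1 + j19 Ω

Z_L = Z_0·(1 + Γ)/(1 − Γ) = 100·(0.688 + j0.166)/(1.31 − j0.166)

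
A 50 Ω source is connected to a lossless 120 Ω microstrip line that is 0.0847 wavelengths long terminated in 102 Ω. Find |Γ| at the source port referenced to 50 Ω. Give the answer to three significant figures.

|Γ| ≈ 0.385

βl = 2π × 0.0847 = 30.5°
tan(βl) = 0.589
Z_in = Z_0·(Z_L + jZ_0·tanβl)/(Z_0 + jZ_L·tanβl) = 110 + j15.7 Ω
Γ_s = (Z_in − Z_s)/(Z_in + Z_s) = (59.8 + j15.7)/(160 + j15.7), |Γ_s| = 0.385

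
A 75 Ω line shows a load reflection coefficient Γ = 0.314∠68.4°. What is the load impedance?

Z_L = Z_0·(1 + Γ)/(1 − Γ) = 75·(1.12 + j0.292)/(0.884 − j0.292)

Z_L ≈ 77.9 + j50.5 Ω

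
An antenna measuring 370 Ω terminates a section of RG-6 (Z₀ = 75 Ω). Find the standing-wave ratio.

VSWR ≈ 4.93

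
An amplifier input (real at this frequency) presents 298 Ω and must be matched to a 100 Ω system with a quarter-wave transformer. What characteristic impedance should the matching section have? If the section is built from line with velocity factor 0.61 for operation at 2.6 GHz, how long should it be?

Z_qwt = √(Z_0·R_L) = √(100 × 298) = √29800
λ = 0.61·c/f = 0.0704 m, so l = λ/4 = 0.0176 m

Z_qwt ≈ 173 Ω; length ≈ 1.76 cm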